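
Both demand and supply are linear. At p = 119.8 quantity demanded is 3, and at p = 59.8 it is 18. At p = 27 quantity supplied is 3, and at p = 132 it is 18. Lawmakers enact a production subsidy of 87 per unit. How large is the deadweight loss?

Demand slope = (59.8 − 119.8)/(18 − 3) = −4, so p = 131.8 − 4q.
Supply slope = (132 − 27)/(18 − 3) = 7, so p = 6 + 7q.
Competitive equilibrium: 131.8 − 4q = 6 + 7q → q* = 11.4364, p* = 86.0545.
The subsidy lowers effective supply by 87: p = 7q − 81.
New quantity: 131.8 − 4q = 7q − 81 → q' = 19.3455.
Overproduction Δq = 19.3455 − 11.4364 = 7.9091; wedge = subsidy = 87.
Deadweight loss = ½ × 7.9091 × 87 = 344.05.

344.05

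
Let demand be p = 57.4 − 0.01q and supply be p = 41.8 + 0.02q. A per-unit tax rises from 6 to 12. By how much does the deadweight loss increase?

1800

Competitive equilibrium: 57.4 − 0.01q = 41.8 + 0.02q → q* = 520, p* = 52.2.
For a per-unit tax t: Δq = t/0.03, so DWL = ½·t·(t/0.03) = t²/0.06.
At t = 6: DWL = 600. At t = 12: DWL = 2400.
Increase = 2400 − 600 = 1800.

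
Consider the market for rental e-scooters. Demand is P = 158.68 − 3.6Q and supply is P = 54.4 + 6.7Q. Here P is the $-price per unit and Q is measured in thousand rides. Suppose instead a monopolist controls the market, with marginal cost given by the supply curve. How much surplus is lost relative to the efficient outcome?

Competitive equilibrium: 158.68 − 3.6Q = 54.4 + 6.7Q → Q* = 10.1243, P* = 122.2326.
Marginal revenue: MR = 158.68 − 7.2Q. Set MR = MC: 158.68 − 7.2Q = 54.4 + 6.7Q → Q_m = 7.5022.
Price P_m = 158.68 − 3.6·7.5022 = 131.6721; MC(Q_m) = 54.4 + 6.7·7.5022 = 104.6647.
Competitive Q* = 10.1243, so ΔQ = 2.6221; wedge = 131.6721 − 104.6647 = 27.0074.
DWL = ½ × 2.6221 × 27.0074 = $35.41 thousand.

$35.41 thousand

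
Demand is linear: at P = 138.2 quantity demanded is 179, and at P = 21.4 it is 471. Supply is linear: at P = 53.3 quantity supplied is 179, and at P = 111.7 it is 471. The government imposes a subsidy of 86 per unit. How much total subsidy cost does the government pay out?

Demand slope = (21.4 − 138.2)/(471 − 179) = −0.4, so P = 209.8 − 0.4Q.
Supply slope = (111.7 − 53.3)/(471 − 179) = 0.2, so P = 17.5 + 0.2Q.
Competitive equilibrium: 209.8 − 0.4Q = 17.5 + 0.2Q → Q* = 320.5, P* = 81.6.
The subsidy lowers effective supply by 86: P = 0.2Q − 68.5.
New quantity: 209.8 − 0.4Q = 0.2Q − 68.5 → Q' = 463.83333.
Total subsidy cost = 86 × 463.83333 = 39889.67.

39889.67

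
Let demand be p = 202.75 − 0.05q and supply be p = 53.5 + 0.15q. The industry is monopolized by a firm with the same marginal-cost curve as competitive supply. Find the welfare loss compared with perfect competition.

Competitive equilibrium: 202.75 − 0.05q = 53.5 + 0.15q → q* = 746.25, p* = 165.4375.
Marginal revenue: MR = 202.75 − 0.1q. Set MR = MC: 202.75 − 0.1q = 53.5 + 0.15q → q_m = 597.
Price p_m = 202.75 − 0.05·597 = 172.9; MC(q_m) = 53.5 + 0.15·597 = 143.05.
Competitive q* = 746.25, so Δq = 149.25; wedge = 172.9 − 143.05 = 29.85.
DWL = ½ × 149.25 × 29.85 = 2227.56.

2227.56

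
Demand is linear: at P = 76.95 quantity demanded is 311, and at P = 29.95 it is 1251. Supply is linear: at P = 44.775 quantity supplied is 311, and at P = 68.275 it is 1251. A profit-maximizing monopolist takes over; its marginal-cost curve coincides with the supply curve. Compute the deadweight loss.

3285.60

Demand slope = (29.95 − 76.95)/(1251 − 311) = −0.05, so P = 92.5 − 0.05Q.
Supply slope = (68.275 − 44.775)/(1251 − 311) = 0.025, so P = 37 + 0.025Q.
Competitive equilibrium: 92.5 − 0.05Q = 37 + 0.025Q → Q* = 740, P* = 55.5.
Marginal revenue: MR = 92.5 − 0.1Q. Set MR = MC: 92.5 − 0.1Q = 37 + 0.025Q → Q_m = 444.
Price P_m = 92.5 − 0.05·444 = 70.3; MC(Q_m) = 37 + 0.025·444 = 48.1.
Competitive Q* = 740, so ΔQ = 296; wedge = 70.3 − 48.1 = 22.2.
The triangle = ½ × 296 × 22.2 = 3285.60.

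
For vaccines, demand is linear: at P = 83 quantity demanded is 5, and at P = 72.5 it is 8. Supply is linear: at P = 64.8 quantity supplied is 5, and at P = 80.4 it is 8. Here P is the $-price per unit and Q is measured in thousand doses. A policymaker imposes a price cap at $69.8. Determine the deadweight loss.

$5.56 thousand

Demand slope = (72.5 − 83)/(8 − 5) = −3.5, so P = 100.5 − 3.5Q.
Supply slope = (80.4 − 64.8)/(8 − 5) = 5.2, so P = 38.8 + 5.2Q.
Competitive equilibrium: 100.5 − 3.5Q = 38.8 + 5.2Q → Q* = 7.092, P* = 75.6782.
At the ceiling P = 69.8, quantity supplied = (69.8 − 38.8)/5.2 = 5.9615.
Willingness to pay at Q' = 5.9615: 100.5 − 3.5·5.9615 = 79.6348.
ΔQ = 7.092 − 5.9615 = 1.1305; wedge = 79.6348 − 69.8 = 9.8348.
Deadweight loss = ½ × 1.1305 × 9.8348 = $5.56 thousand.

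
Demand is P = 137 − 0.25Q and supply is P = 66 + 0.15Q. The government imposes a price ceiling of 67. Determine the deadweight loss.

Competitive equilibrium: 137 − 0.25Q = 66 + 0.15Q → Q* = 177.5, P* = 92.625.
At the ceiling P = 67, quantity supplied = (67 − 66)/0.15 = 6.66667.
Willingness to pay at Q' = 6.66667: 137 − 0.25·6.66667 = 135.33333.
ΔQ = 177.5 − 6.66667 = 170.83333; wedge = 135.33333 − 67 = 68.33333.
DWL = ½ × 170.83333 × 68.33333 = 5836.81.

5836.81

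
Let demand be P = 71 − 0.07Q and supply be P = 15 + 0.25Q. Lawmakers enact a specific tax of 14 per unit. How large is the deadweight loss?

Competitive equilibrium: 71 − 0.07Q = 15 + 0.25Q → Q* = 175, P* = 58.75.
With the tax, the buyer price exceeds the seller price by 14: (71 − 0.07Q) − (15 + 0.25Q) = 14 → Q' = 131.25.
ΔQ = 175 − 131.25 = 43.75; the wedge equals the tax, 14.
Deadweight loss = ½ × 43.75 × 14 = 306.25.

306.25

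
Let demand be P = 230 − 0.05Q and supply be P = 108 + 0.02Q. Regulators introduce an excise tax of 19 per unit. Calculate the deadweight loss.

2578.57

Competitive equilibrium: 230 − 0.05Q = 108 + 0.02Q → Q* = 1742.8571, P* = 142.8571.
With the tax, the buyer price exceeds the seller price by 19: (230 − 0.05Q) − (108 + 0.02Q) = 19 → Q' = 1471.4286.
ΔQ = 1742.8571 − 1471.4286 = 271.4285; the wedge equals the tax, 19.
The triangle = ½ × 271.4285 × 19 = 2578.57.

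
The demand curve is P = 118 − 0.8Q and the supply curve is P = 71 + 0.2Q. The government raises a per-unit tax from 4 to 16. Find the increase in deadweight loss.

Competitive equilibrium: 118 − 0.8Q = 71 + 0.2Q → Q* = 47, P* = 80.4.
For a per-unit tax t: ΔQ = t/1, so DWL = ½·t·(t/1) = t²/2.
At t = 4: DWL = 8. At t = 16: DWL = 128.
Increase = 128 − 8 = 120.

120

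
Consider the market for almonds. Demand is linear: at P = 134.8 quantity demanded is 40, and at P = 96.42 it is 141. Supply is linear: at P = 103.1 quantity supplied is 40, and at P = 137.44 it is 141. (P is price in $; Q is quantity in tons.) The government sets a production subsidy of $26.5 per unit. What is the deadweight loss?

$487.67

Demand slope = (96.42 − 134.8)/(141 − 40) = −0.38, so P = 150 − 0.38Q.
Supply slope = (137.44 − 103.1)/(141 − 40) = 0.34, so P = 89.5 + 0.34Q.
Competitive equilibrium: 150 − 0.38Q = 89.5 + 0.34Q → Q* = 84.0278, P* = 118.0694.
The subsidy lowers effective supply by 26.5: P = 63 + 0.34Q.
New quantity: 150 − 0.38Q = 63 + 0.34Q → Q' = 120.8333.
Overproduction ΔQ = 120.8333 − 84.0278 = 36.8055; wedge = subsidy = 26.5.
DWL = ½ × 36.8055 × 26.5 = $487.67.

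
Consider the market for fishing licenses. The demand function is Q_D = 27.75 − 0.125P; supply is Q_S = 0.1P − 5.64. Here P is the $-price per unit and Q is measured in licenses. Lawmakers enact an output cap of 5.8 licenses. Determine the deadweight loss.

$104.04

In inverse form: demand P = 222 − 8Q, supply P = 56.4 + 10Q.
Competitive equilibrium: 222 − 8Q = 56.4 + 10Q → Q* = 9.2, P* = 148.4.
At Q = 5.8: demand price = 222 − 8·5.8 = 175.6; supply price = 56.4 + 10·5.8 = 114.4.
ΔQ = 9.2 − 5.8 = 3.4; wedge = 175.6 − 114.4 = 61.2.
The triangle = ½ × 3.4 × 61.2 = $104.04.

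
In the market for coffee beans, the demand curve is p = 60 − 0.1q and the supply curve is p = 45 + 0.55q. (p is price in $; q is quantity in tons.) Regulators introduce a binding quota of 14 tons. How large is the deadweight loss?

$26.78

Competitive equilibrium: 60 − 0.1q = 45 + 0.55q → q* = 23.0769, p* = 57.6923.
At q = 14: demand price = 60 − 0.1·14 = 58.6; supply price = 45 + 0.55·14 = 52.7.
Δq = 23.0769 − 14 = 9.0769; wedge = 58.6 − 52.7 = 5.9.
Deadweight loss = ½ × 9.0769 × 5.9 = $26.78.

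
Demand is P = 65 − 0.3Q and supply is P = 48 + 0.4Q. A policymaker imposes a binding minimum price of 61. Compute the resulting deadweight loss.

Competitive equilibrium: 65 − 0.3Q = 48 + 0.4Q → Q* = 24.2857, P* = 57.7143.
At the floor P = 61, quantity demanded = (65 − 61)/0.3 = 13.3333.
Sellers' marginal cost at Q' = 13.3333: 48 + 0.4·13.3333 = 53.3333.
ΔQ = 24.2857 − 13.3333 = 10.9524; wedge = 61 − 53.3333 = 7.6667.
DWL = ½ × 10.9524 × 7.6667 = 41.98.

41.98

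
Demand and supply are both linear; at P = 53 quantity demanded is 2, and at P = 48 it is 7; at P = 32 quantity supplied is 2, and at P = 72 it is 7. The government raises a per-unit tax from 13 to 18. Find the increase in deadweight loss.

Demand slope = (48 − 53)/(7 − 2) = −1, so P = 55 − Q.
Supply slope = (72 − 32)/(7 − 2) = 8, so P = 16 + 8Q.
Competitive equilibrium: 55 − Q = 16 + 8Q → Q* = 4.3333, P* = 50.6667.
For a per-unit tax t: ΔQ = t/9, so DWL = ½·t·(t/9) = t²/18.
At t = 13: DWL = 9.389. At t = 18: DWL = 18.
Increase = 18 − 9.389 = 8.61.

8.61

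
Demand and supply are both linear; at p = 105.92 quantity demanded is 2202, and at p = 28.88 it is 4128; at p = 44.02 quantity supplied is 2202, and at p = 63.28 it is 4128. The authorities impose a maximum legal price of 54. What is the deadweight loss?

1440

Demand slope = (28.88 − 105.92)/(4128 − 2202) = −0.04, so p = 194 − 0.04q.
Supply slope = (63.28 − 44.02)/(4128 − 2202) = 0.01, so p = 22 + 0.01q.
Competitive equilibrium: 194 − 0.04q = 22 + 0.01q → q* = 3440, p* = 56.4.
At the ceiling p = 54, quantity supplied = (54 − 22)/0.01 = 3200.
Willingness to pay at q' = 3200: 194 − 0.04·3200 = 66.
Δq = 3440 − 3200 = 240; wedge = 66 − 54 = 12.
Welfare loss = ½ × 240 × 12 = 1440.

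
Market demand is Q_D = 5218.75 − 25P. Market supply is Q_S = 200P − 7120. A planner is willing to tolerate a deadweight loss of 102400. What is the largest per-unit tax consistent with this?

96

In inverse form: demand P = 208.75 − 0.04Q, supply P = 35.6 + 0.005Q.
Competitive equilibrium: 208.75 − 0.04Q = 35.6 + 0.005Q → Q* = 3847.7778, P* = 54.8389.
A tax t gives ΔQ = t/0.045 and wedge t, so DWL = t²/0.09.
t²/0.09 = 102400 → t² = 9216 → t = 96.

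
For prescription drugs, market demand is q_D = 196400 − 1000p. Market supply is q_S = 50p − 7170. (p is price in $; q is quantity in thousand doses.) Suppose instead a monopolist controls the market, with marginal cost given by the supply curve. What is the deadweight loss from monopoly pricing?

In inverse form: demand p = 196.4 − 0.001q, supply p = 143.4 + 0.02q.
Competitive equilibrium: 196.4 − 0.001q = 143.4 + 0.02q → q* = 2523.8095, p* = 193.8762.
Marginal revenue: MR = 196.4 − 0.002q. Set MR = MC: 196.4 − 0.002q = 143.4 + 0.02q → q_m = 2409.0909.
Price p_m = 196.4 − 0.001·2409.0909 = 193.9909; MC(q_m) = 143.4 + 0.02·2409.0909 = 191.5818.
Competitive q* = 2523.8095, so Δq = 114.7186; wedge = 193.9909 − 191.5818 = 2.4091.
Deadweight loss = ½ × 114.7186 × 2.4091 = $138.18 thousand.

$138.18 thousand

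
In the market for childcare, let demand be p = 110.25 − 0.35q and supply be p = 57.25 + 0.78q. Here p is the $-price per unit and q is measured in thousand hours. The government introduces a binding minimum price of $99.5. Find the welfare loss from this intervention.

Competitive equilibrium: 110.25 − 0.35q = 57.25 + 0.78q → q* = 46.9027, p* = 93.8341.
At the floor p = 99.5, quantity demanded = (110.25 − 99.5)/0.35 = 30.7143.
Sellers' marginal cost at q' = 30.7143: 57.25 + 0.78·30.7143 = 81.2072.
Δq = 46.9027 − 30.7143 = 16.1884; wedge = 99.5 − 81.2072 = 18.2928.
Welfare loss = ½ × 16.1884 × 18.2928 = $148.07 thousand.

$148.07 thousand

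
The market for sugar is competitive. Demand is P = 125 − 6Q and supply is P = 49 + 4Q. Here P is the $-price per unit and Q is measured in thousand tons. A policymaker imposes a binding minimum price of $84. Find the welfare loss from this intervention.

Competitive equilibrium: 125 − 6Q = 49 + 4Q → Q* = 7.6, P* = 79.4.
At the floor P = 84, quantity demanded = (125 − 84)/6 = 6.8333.
Sellers' marginal cost at Q' = 6.8333: 49 + 4·6.8333 = 76.3332.
ΔQ = 7.6 − 6.8333 = 0.7667; wedge = 84 − 76.3332 = 7.6668.
The triangle = ½ × 0.7667 × 7.6668 = $2.94 thousand.

$2.94 thousand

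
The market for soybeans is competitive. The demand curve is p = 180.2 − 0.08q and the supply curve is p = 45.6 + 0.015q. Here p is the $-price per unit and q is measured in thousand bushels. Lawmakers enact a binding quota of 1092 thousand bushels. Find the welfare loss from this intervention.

Competitive equilibrium: 180.2 − 0.08q = 45.6 + 0.015q → q* = 1416.8421, p* = 66.8526.
At q = 1092: demand price = 180.2 − 0.08·1092 = 92.84; supply price = 45.6 + 0.015·1092 = 61.98.
Δq = 1416.8421 − 1092 = 324.8421; wedge = 92.84 − 61.98 = 30.86.
Deadweight loss = ½ × 324.8421 × 30.86 = $5012.31 thousand.

$5012.31 thousand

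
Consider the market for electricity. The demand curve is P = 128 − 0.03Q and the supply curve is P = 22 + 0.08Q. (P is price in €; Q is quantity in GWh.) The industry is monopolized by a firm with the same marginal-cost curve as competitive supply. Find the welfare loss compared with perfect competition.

Competitive equilibrium: 128 − 0.03Q = 22 + 0.08Q → Q* = 963.6364, P* = 99.0909.
Marginal revenue: MR = 128 − 0.06Q. Set MR = MC: 128 − 0.06Q = 22 + 0.08Q → Q_m = 757.1429.
Price P_m = 128 − 0.03·757.1429 = 105.2857; MC(Q_m) = 22 + 0.08·757.1429 = 82.5714.
Competitive Q* = 963.6364, so ΔQ = 206.4935; wedge = 105.2857 − 82.5714 = 22.7143.
Welfare loss = ½ × 206.4935 × 22.7143 = €2345.18.

€2345.18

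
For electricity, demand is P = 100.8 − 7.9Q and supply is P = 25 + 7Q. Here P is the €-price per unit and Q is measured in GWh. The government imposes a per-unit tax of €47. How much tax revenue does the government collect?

€90.85

Competitive equilibrium: 100.8 − 7.9Q = 25 + 7Q → Q* = 5.0872, P* = 60.6107.
With the tax, the buyer price exceeds the seller price by 47: (100.8 − 7.9Q) − (25 + 7Q) = 47 → Q' = 1.9329.
Tax revenue = 47 × 1.9329 = €90.85.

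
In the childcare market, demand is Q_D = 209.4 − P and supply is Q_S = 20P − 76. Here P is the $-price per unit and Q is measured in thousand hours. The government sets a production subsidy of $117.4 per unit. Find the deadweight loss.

In inverse form: demand P = 209.4 − Q, supply P = 3.8 + 0.05Q.
Competitive equilibrium: 209.4 − Q = 3.8 + 0.05Q → Q* = 195.8095, P* = 13.5905.
The subsidy lowers effective supply by 117.4: P = 0.05Q − 113.6.
New quantity: 209.4 − Q = 0.05Q − 113.6 → Q' = 307.619.
Overproduction ΔQ = 307.619 − 195.8095 = 111.8095; wedge = subsidy = 117.4.
The triangle = ½ × 111.8095 × 117.4 = $6563.22 thousand.

$6563.22 thousand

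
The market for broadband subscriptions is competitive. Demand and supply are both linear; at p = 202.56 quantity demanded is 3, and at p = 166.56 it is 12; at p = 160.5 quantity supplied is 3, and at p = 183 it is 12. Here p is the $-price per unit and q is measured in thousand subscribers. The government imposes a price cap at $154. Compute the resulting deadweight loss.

Demand slope = (166.56 − 202.56)/(12 − 3) = −4, so p = 214.56 − 4q.
Supply slope = (183 − 160.5)/(12 − 3) = 2.5, so p = 153 + 2.5q.
Competitive equilibrium: 214.56 − 4q = 153 + 2.5q → q* = 9.4708, p* = 176.6769.
At the ceiling p = 154, quantity supplied = (154 − 153)/2.5 = 0.4.
Willingness to pay at q' = 0.4: 214.56 − 4·0.4 = 212.96.
Δq = 9.4708 − 0.4 = 9.0708; wedge = 212.96 − 154 = 58.96.
Deadweight loss = ½ × 9.0708 × 58.96 = $267.41 thousand.

$267.41 thousand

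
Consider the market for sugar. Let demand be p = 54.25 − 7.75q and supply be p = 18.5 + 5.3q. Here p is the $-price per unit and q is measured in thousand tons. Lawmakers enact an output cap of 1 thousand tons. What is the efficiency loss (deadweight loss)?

Competitive equilibrium: 54.25 − 7.75q = 18.5 + 5.3q → q* = 2.7395, p* = 33.0192.
At q = 1: demand price = 54.25 − 7.75·1 = 46.5; supply price = 18.5 + 5.3·1 = 23.8.
Δq = 2.7395 − 1 = 1.7395; wedge = 46.5 − 23.8 = 22.7.
Welfare loss = ½ × 1.7395 × 22.7 = $19.74 thousand.

$19.74 thousand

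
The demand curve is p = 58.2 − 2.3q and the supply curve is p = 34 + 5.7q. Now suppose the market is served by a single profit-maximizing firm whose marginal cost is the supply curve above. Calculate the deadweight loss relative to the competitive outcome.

Competitive equilibrium: 58.2 − 2.3q = 34 + 5.7q → q* = 3.025, p* = 51.2425.
Marginal revenue: MR = 58.2 − 4.6q. Set MR = MC: 58.2 − 4.6q = 34 + 5.7q → q_m = 2.3495.
Price p_m = 58.2 − 2.3·2.3495 = 52.7962; MC(q_m) = 34 + 5.7·2.3495 = 47.3922.
Competitive q* = 3.025, so Δq = 0.6755; wedge = 52.7962 − 47.3922 = 5.404.
Deadweight loss = ½ × 0.6755 × 5.404 = 1.83.

1.83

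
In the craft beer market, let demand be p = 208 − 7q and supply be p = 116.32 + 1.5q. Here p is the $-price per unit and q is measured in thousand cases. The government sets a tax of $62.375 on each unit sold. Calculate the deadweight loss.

$228.86 thousand

Competitive equilibrium: 208 − 7q = 116.32 + 1.5q → q* = 10.7859, p* = 132.4988.
With the tax, the buyer price exceeds the seller price by 62.375: (208 − 7q) − (116.32 + 1.5q) = 62.375 → q' = 3.4476.
Δq = 10.7859 − 3.4476 = 7.3383; the wedge equals the tax, 62.375.
Deadweight loss = ½ × 7.3383 × 62.375 = $228.86 thousand.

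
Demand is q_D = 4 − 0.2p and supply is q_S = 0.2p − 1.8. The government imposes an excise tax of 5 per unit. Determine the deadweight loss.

In inverse form: demand p = 20 − 5q, supply p = 9 + 5q.
Competitive equilibrium: 20 − 5q = 9 + 5q → q* = 1.1, p* = 14.5.
With the tax, the buyer price exceeds the seller price by 5: (20 − 5q) − (9 + 5q) = 5 → q' = 0.6.
Δq = 1.1 − 0.6 = 0.5; the wedge equals the tax, 5.
DWL = ½ × 0.5 × 5 = 1.25.

1.25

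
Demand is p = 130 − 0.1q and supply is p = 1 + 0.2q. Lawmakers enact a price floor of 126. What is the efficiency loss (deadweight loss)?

22815

Competitive equilibrium: 130 − 0.1q = 1 + 0.2q → q* = 430, p* = 87.
At the floor p = 126, quantity demanded = (130 − 126)/0.1 = 40.
Sellers' marginal cost at q' = 40: 1 + 0.2·40 = 9.
Δq = 430 − 40 = 390; wedge = 126 − 9 = 117.
The triangle = ½ × 390 × 117 = 22815.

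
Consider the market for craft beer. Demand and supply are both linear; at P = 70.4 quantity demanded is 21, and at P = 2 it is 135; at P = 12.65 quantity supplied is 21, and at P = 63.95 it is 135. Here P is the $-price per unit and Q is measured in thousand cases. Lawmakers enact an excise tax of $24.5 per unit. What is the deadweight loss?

$285.83 thousand

Demand slope = (2 − 70.4)/(135 − 21) = −0.6, so P = 83 − 0.6Q.
Supply slope = (63.95 − 12.65)/(135 − 21) = 0.45, so P = 3.2 + 0.45Q.
Competitive equilibrium: 83 − 0.6Q = 3.2 + 0.45Q → Q* = 76, P* = 37.4.
With the tax, the buyer price exceeds the seller price by 24.5: (83 − 0.6Q) − (3.2 + 0.45Q) = 24.5 → Q' = 52.6667.
ΔQ = 76 − 52.6667 = 23.3333; the wedge equals the tax, 24.5.
DWL = ½ × 23.3333 × 24.5 = $285.83 thousand.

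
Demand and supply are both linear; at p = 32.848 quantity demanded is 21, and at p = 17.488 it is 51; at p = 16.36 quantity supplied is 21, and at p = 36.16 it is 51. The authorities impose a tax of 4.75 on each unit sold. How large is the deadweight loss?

Demand slope = (17.488 − 32.848)/(51 − 21) = −0.512, so p = 43.6 − 0.512q.
Supply slope = (36.16 − 16.36)/(51 − 21) = 0.66, so p = 2.5 + 0.66q.
Competitive equilibrium: 43.6 − 0.512q = 2.5 + 0.66q → q* = 35.0683, p* = 25.6451.
With the tax, the buyer price exceeds the seller price by 4.75: (43.6 − 0.512q) − (2.5 + 0.66q) = 4.75 → q' = 31.0154.
Δq = 35.0683 − 31.0154 = 4.0529; the wedge equals the tax, 4.75.
DWL = ½ × 4.0529 × 4.75 = 9.63.

9.63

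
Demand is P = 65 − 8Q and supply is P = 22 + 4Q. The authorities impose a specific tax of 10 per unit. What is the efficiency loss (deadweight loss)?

4.17

Competitive equilibrium: 65 − 8Q = 22 + 4Q → Q* = 3.5833, P* = 36.3333.
With the tax, the buyer price exceeds the seller price by 10: (65 − 8Q) − (22 + 4Q) = 10 → Q' = 2.75.
ΔQ = 3.5833 − 2.75 = 0.8333; the wedge equals the tax, 10.
Welfare loss = ½ × 0.8333 × 10 = 4.17.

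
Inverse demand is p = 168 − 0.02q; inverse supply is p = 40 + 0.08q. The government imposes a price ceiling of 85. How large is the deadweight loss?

25740.31

Competitive equilibrium: 168 − 0.02q = 40 + 0.08q → q* = 1280, p* = 142.4.
At the ceiling p = 85, quantity supplied = (85 − 40)/0.08 = 562.5.
Willingness to pay at q' = 562.5: 168 − 0.02·562.5 = 156.75.
Δq = 1280 − 562.5 = 717.5; wedge = 156.75 − 85 = 71.75.
Welfare loss = ½ × 717.5 × 71.75 = 25740.31.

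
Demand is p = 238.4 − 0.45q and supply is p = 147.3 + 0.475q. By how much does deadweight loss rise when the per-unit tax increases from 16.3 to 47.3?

1065.73

Competitive equilibrium: 238.4 − 0.45q = 147.3 + 0.475q → q* = 98.4865, p* = 194.0811.
For a per-unit tax t: Δq = t/0.925, so DWL = ½·t·(t/0.925) = t²/1.85.
At t = 16.3: DWL = 143.616. At t = 47.3: DWL = 1209.346.
Increase = 1209.346 − 143.616 = 1065.73.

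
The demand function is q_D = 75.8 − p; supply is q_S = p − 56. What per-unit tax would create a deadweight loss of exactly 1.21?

2.2

In inverse form: demand p = 75.8 − q, supply p = 56 + q.
Competitive equilibrium: 75.8 − q = 56 + q → q* = 9.9, p* = 65.9.
A tax t gives Δq = t/2 and wedge t, so DWL = t²/4.
t²/4 = 1.21 → t² = 4.84 → t = 2.2.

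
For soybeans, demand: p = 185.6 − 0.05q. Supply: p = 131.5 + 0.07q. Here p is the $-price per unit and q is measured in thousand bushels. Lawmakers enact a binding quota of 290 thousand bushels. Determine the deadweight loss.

$1552.04 thousand

Competitive equilibrium: 185.6 − 0.05q = 131.5 + 0.07q → q* = 450.8333, p* = 163.0583.
At q = 290: demand price = 185.6 − 0.05·290 = 171.1; supply price = 131.5 + 0.07·290 = 151.8.
Δq = 450.8333 − 290 = 160.8333; wedge = 171.1 − 151.8 = 19.3.
DWL = ½ × 160.8333 × 19.3 = $1552.04 thousand.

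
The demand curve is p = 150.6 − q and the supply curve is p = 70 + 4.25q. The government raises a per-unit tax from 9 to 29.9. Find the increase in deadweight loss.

Competitive equilibrium: 150.6 − q = 70 + 4.25q → q* = 15.3524, p* = 135.2476.
For a per-unit tax t: Δq = t/5.25, so DWL = ½·t·(t/5.25) = t²/10.5.
At t = 9: DWL = 7.714. At t = 29.9: DWL = 85.144.
Increase = 85.144 − 7.714 = 77.43.

77.43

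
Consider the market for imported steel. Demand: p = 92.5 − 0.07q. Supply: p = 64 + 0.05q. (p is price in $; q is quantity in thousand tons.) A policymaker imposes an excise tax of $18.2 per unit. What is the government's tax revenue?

Competitive equilibrium: 92.5 − 0.07q = 64 + 0.05q → q* = 237.5, p* = 75.875.
With the tax, the buyer price exceeds the seller price by 18.2: (92.5 − 0.07q) − (64 + 0.05q) = 18.2 → q' = 85.8333.
Tax revenue = 18.2 × 85.8333 = $1562.17 thousand.

$1562.17 thousand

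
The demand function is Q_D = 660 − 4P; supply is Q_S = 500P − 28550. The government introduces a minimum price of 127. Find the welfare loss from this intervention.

9610.32

In inverse form: demand P = 165 − 0.25Q, supply P = 57.1 + 0.002Q.
Competitive equilibrium: 165 − 0.25Q = 57.1 + 0.002Q → Q* = 428.1746, P* = 57.9563.
At the floor P = 127, quantity demanded = (165 − 127)/0.25 = 152.
Sellers' marginal cost at Q' = 152: 57.1 + 0.002·152 = 57.404.
ΔQ = 428.1746 − 152 = 276.1746; wedge = 127 − 57.404 = 69.596.
The triangle = ½ × 276.1746 × 69.596 = 9610.32.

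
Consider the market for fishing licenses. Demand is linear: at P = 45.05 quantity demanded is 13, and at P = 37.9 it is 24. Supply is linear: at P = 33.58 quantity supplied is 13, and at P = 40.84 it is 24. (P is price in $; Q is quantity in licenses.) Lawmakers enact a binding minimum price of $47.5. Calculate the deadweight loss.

Demand slope = (37.9 − 45.05)/(24 − 13) = −0.65, so P = 53.5 − 0.65Q.
Supply slope = (40.84 − 33.58)/(24 − 13) = 0.66, so P = 25 + 0.66Q.
Competitive equilibrium: 53.5 − 0.65Q = 25 + 0.66Q → Q* = 21.7557, P* = 39.3588.
At the floor P = 47.5, quantity demanded = (53.5 − 47.5)/0.65 = 9.2308.
Sellers' marginal cost at Q' = 9.2308: 25 + 0.66·9.2308 = 31.0923.
ΔQ = 21.7557 − 9.2308 = 12.5249; wedge = 47.5 − 31.0923 = 16.4077.
Welfare loss = ½ × 12.5249 × 16.4077 = $102.75.

$102.75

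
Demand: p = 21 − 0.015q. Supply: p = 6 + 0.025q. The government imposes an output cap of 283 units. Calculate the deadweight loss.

Competitive equilibrium: 21 − 0.015q = 6 + 0.025q → q* = 375, p* = 15.375.
At q = 283: demand price = 21 − 0.015·283 = 16.755; supply price = 6 + 0.025·283 = 13.075.
Δq = 375 − 283 = 92; wedge = 16.755 − 13.075 = 3.68.
The triangle = ½ × 92 × 3.68 = 169.28.

169.28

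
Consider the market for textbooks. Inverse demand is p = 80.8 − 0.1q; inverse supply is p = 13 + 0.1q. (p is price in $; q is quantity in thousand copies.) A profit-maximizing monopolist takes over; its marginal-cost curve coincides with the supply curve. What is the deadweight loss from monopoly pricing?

$1276.90 thousand

Competitive equilibrium: 80.8 − 0.1q = 13 + 0.1q → q* = 339, p* = 46.9.
Marginal revenue: MR = 80.8 − 0.2q. Set MR = MC: 80.8 − 0.2q = 13 + 0.1q → q_m = 226.
Price p_m = 80.8 − 0.1·226 = 58.2; MC(q_m) = 13 + 0.1·226 = 35.6.
Competitive q* = 339, so Δq = 113; wedge = 58.2 − 35.6 = 22.6.
Welfare loss = ½ × 113 × 22.6 = $1276.90 thousand.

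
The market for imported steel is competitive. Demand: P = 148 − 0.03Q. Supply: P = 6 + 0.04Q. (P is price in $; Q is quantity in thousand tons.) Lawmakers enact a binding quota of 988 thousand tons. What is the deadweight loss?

$37897.61 thousand

Competitive equilibrium: 148 − 0.03Q = 6 + 0.04Q → Q* = 2028.5714, P* = 87.1429.
At Q = 988: demand price = 148 − 0.03·988 = 118.36; supply price = 6 + 0.04·988 = 45.52.
ΔQ = 2028.5714 − 988 = 1040.5714; wedge = 118.36 − 45.52 = 72.84.
The triangle = ½ × 1040.5714 × 72.84 = $37897.61 thousand.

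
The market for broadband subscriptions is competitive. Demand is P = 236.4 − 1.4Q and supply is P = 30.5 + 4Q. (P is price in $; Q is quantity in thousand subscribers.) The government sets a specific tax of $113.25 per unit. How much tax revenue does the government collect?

$1943.08 thousand

Competitive equilibrium: 236.4 − 1.4Q = 30.5 + 4Q → Q* = 38.1296, P* = 183.0185.
With the tax, the buyer price exceeds the seller price by 113.25: (236.4 − 1.4Q) − (30.5 + 4Q) = 113.25 → Q' = 17.1574.
Tax revenue = 113.25 × 17.1574 = $1943.08 thousand.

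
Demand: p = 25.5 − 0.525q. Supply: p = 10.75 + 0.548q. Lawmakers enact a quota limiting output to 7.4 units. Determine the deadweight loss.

Competitive equilibrium: 25.5 − 0.525q = 10.75 + 0.548q → q* = 13.7465, p* = 18.2831.
At q = 7.4: demand price = 25.5 − 0.525·7.4 = 21.615; supply price = 10.75 + 0.548·7.4 = 14.8052.
Δq = 13.7465 − 7.4 = 6.3465; wedge = 21.615 − 14.8052 = 6.8098.
Welfare loss = ½ × 6.3465 × 6.8098 = 21.61.

21.61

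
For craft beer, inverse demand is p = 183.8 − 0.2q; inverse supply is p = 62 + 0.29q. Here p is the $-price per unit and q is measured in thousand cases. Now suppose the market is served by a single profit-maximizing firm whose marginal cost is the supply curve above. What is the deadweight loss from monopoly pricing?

Competitive equilibrium: 183.8 − 0.2q = 62 + 0.29q → q* = 248.57143, p* = 134.08571.
Marginal revenue: MR = 183.8 − 0.4q. Set MR = MC: 183.8 − 0.4q = 62 + 0.29q → q_m = 176.52174.
Price p_m = 183.8 − 0.2·176.52174 = 148.49565; MC(q_m) = 62 + 0.29·176.52174 = 113.1913.
Competitive q* = 248.57143, so Δq = 72.04969; wedge = 148.49565 − 113.1913 = 35.30435.
Deadweight loss = ½ × 72.04969 × 35.30435 = $1271.83 thousand.

$1271.83 thousand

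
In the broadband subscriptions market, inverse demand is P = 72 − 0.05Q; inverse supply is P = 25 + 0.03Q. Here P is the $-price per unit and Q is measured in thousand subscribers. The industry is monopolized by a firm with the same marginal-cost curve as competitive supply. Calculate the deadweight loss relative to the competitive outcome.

$2042.34 thousand

Competitive equilibrium: 72 − 0.05Q = 25 + 0.03Q → Q* = 587.5, P* = 42.625.
Marginal revenue: MR = 72 − 0.1Q. Set MR = MC: 72 − 0.1Q = 25 + 0.03Q → Q_m = 361.5385.
Price P_m = 72 − 0.05·361.5385 = 53.9231; MC(Q_m) = 25 + 0.03·361.5385 = 35.8462.
Competitive Q* = 587.5, so ΔQ = 225.9615; wedge = 53.9231 − 35.8462 = 18.0769.
Welfare loss = ½ × 225.9615 × 18.0769 = $2042.34 thousand.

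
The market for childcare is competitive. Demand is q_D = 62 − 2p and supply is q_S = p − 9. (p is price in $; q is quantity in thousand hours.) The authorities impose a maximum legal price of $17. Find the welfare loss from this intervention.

$33.33 thousand

In inverse form: demand p = 31 − 0.5q, supply p = 9 + q.
Competitive equilibrium: 31 − 0.5q = 9 + q → q* = 14.6667, p* = 23.6667.
At the ceiling p = 17, quantity supplied = (17 − 9)/1 = 8.
Willingness to pay at q' = 8: 31 − 0.5·8 = 27.
Δq = 14.6667 − 8 = 6.6667; wedge = 27 − 17 = 10.
Welfare loss = ½ × 6.6667 × 10 = $33.33 thousand.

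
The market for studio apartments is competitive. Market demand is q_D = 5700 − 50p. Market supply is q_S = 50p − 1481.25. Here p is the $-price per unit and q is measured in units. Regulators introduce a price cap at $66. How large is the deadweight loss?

In inverse form: demand p = 114 − 0.02q, supply p = 29.625 + 0.02q.
Competitive equilibrium: 114 − 0.02q = 29.625 + 0.02q → q* = 2109.375, p* = 71.8125.
At the ceiling p = 66, quantity supplied = (66 − 29.625)/0.02 = 1818.75.
Willingness to pay at q' = 1818.75: 114 − 0.02·1818.75 = 77.625.
Δq = 2109.375 − 1818.75 = 290.625; wedge = 77.625 − 66 = 11.625.
Welfare loss = ½ × 290.625 × 11.625 = $1689.26.

$1689.26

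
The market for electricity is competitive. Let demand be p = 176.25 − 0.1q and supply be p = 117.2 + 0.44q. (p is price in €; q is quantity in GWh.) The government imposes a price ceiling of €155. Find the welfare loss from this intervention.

Competitive equilibrium: 176.25 − 0.1q = 117.2 + 0.44q → q* = 109.3519, p* = 165.3148.
At the ceiling p = 155, quantity supplied = (155 − 117.2)/0.44 = 85.9091.
Willingness to pay at q' = 85.9091: 176.25 − 0.1·85.9091 = 167.6591.
Δq = 109.3519 − 85.9091 = 23.4428; wedge = 167.6591 − 155 = 12.6591.
Deadweight loss = ½ × 23.4428 × 12.6591 = €148.38.

€148.38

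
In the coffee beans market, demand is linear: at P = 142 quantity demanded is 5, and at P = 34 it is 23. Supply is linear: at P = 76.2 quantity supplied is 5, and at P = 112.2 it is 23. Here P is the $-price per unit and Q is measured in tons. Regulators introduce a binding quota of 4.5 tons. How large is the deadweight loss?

Demand slope = (34 − 142)/(23 − 5) = −6, so P = 172 − 6Q.
Supply slope = (112.2 − 76.2)/(23 − 5) = 2, so P = 66.2 + 2Q.
Competitive equilibrium: 172 − 6Q = 66.2 + 2Q → Q* = 13.225, P* = 92.65.
At Q = 4.5: demand price = 172 − 6·4.5 = 145; supply price = 66.2 + 2·4.5 = 75.2.
ΔQ = 13.225 − 4.5 = 8.725; wedge = 145 − 75.2 = 69.8.
Deadweight loss = ½ × 8.725 × 69.8 = $304.50.

$304.50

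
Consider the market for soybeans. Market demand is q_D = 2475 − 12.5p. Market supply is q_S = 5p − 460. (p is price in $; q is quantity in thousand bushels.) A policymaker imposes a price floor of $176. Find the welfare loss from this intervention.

In inverse form: demand p = 198 − 0.08q, supply p = 92 + 0.2q.
Competitive equilibrium: 198 − 0.08q = 92 + 0.2q → q* = 378.5714, p* = 167.7143.
At the floor p = 176, quantity demanded = (198 − 176)/0.08 = 275.
Sellers' marginal cost at q' = 275: 92 + 0.2·275 = 147.
Δq = 378.5714 − 275 = 103.5714; wedge = 176 − 147 = 29.
Deadweight loss = ½ × 103.5714 × 29 = $1501.79 thousand.

$1501.79 thousand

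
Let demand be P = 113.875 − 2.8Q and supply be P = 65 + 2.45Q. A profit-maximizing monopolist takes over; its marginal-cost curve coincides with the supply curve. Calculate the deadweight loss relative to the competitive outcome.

Competitive equilibrium: 113.875 − 2.8Q = 65 + 2.45Q → Q* = 9.3095, P* = 87.8083.
Marginal revenue: MR = 113.875 − 5.6Q. Set MR = MC: 113.875 − 5.6Q = 65 + 2.45Q → Q_m = 6.0714.
Price P_m = 113.875 − 2.8·6.0714 = 96.8751; MC(Q_m) = 65 + 2.45·6.0714 = 79.8749.
Competitive Q* = 9.3095, so ΔQ = 3.2381; wedge = 96.8751 − 79.8749 = 17.0002.
Deadweight loss = ½ × 3.2381 × 17.0002 = 27.52.

27.52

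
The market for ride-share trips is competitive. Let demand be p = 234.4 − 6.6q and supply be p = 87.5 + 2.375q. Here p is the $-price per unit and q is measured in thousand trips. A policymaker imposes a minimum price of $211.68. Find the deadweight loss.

$749.69 thousand

Competitive equilibrium: 234.4 − 6.6q = 87.5 + 2.375q → q* = 16.36769, p* = 126.37326.
At the floor p = 211.68, quantity demanded = (234.4 − 211.68)/6.6 = 3.44242.
Sellers' marginal cost at q' = 3.44242: 87.5 + 2.375·3.44242 = 95.67575.
Δq = 16.36769 − 3.44242 = 12.92527; wedge = 211.68 − 95.67575 = 116.00425.
Deadweight loss = ½ × 12.92527 × 116.00425 = $749.69 thousand.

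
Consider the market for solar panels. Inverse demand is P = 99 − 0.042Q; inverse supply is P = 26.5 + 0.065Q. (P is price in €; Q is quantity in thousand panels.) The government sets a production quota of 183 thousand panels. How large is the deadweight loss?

€13086.08 thousand

Competitive equilibrium: 99 − 0.042Q = 26.5 + 0.065Q → Q* = 677.5701, P* = 70.5421.
At Q = 183: demand price = 99 − 0.042·183 = 91.314; supply price = 26.5 + 0.065·183 = 38.395.
ΔQ = 677.5701 − 183 = 494.5701; wedge = 91.314 − 38.395 = 52.919.
Welfare loss = ½ × 494.5701 × 52.919 = €13086.08 thousand.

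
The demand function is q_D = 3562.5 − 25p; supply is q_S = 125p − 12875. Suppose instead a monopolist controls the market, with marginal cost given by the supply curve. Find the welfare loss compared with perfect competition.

3357.98

In inverse form: demand p = 142.5 − 0.04q, supply p = 103 + 0.008q.
Competitive equilibrium: 142.5 − 0.04q = 103 + 0.008q → q* = 822.91667, p* = 109.58333.
Marginal revenue: MR = 142.5 − 0.08q. Set MR = MC: 142.5 − 0.08q = 103 + 0.008q → q_m = 448.86364.
Price p_m = 142.5 − 0.04·448.86364 = 124.54545; MC(q_m) = 103 + 0.008·448.86364 = 106.59091.
Competitive q* = 822.91667, so Δq = 374.05303; wedge = 124.54545 − 106.59091 = 17.95454.
DWL = ½ × 374.05303 × 17.95454 = 3357.98.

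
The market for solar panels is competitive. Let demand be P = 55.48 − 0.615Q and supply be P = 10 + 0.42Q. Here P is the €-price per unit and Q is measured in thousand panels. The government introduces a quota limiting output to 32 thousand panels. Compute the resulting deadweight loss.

Competitive equilibrium: 55.48 − 0.615Q = 10 + 0.42Q → Q* = 43.942, P* = 28.4557.
At Q = 32: demand price = 55.48 − 0.615·32 = 35.8; supply price = 10 + 0.42·32 = 23.44.
ΔQ = 43.942 − 32 = 11.942; wedge = 35.8 − 23.44 = 12.36.
Welfare loss = ½ × 11.942 × 12.36 = €73.80 thousand.

€73.80 thousand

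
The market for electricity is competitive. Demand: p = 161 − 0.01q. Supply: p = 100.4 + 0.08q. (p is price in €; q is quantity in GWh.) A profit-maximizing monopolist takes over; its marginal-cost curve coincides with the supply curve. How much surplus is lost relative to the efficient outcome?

Competitive equilibrium: 161 − 0.01q = 100.4 + 0.08q → q* = 673.3333, p* = 154.2667.
Marginal revenue: MR = 161 − 0.02q. Set MR = MC: 161 − 0.02q = 100.4 + 0.08q → q_m = 606.
Price p_m = 161 − 0.01·606 = 154.94; MC(q_m) = 100.4 + 0.08·606 = 148.88.
Competitive q* = 673.3333, so Δq = 67.3333; wedge = 154.94 − 148.88 = 6.06.
The triangle = ½ × 67.3333 × 6.06 = €204.02.

€204.02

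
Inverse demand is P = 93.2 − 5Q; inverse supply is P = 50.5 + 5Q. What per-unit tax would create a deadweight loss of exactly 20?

20

Competitive equilibrium: 93.2 − 5Q = 50.5 + 5Q → Q* = 4.27, P* = 71.85.
A tax t gives ΔQ = t/10 and wedge t, so DWL = t²/20.
t²/20 = 20 → t² = 400 → t = 20.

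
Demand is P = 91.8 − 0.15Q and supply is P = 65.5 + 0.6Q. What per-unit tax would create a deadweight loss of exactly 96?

12

Competitive equilibrium: 91.8 − 0.15Q = 65.5 + 0.6Q → Q* = 35.0667, P* = 86.54.
A tax t gives ΔQ = t/0.75 and wedge t, so DWL = t²/1.5.
t²/1.5 = 96 → t² = 144 → t = 12.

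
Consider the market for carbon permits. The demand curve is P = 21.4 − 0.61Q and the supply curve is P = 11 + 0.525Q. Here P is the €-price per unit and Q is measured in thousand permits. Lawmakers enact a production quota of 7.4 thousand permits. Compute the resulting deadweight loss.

Competitive equilibrium: 21.4 − 0.61Q = 11 + 0.525Q → Q* = 9.163, P* = 15.8106.
At Q = 7.4: demand price = 21.4 − 0.61·7.4 = 16.886; supply price = 11 + 0.525·7.4 = 14.885.
ΔQ = 9.163 − 7.4 = 1.763; wedge = 16.886 − 14.885 = 2.001.
Welfare loss = ½ × 1.763 × 2.001 = €1.76 thousand.

€1.76 thousand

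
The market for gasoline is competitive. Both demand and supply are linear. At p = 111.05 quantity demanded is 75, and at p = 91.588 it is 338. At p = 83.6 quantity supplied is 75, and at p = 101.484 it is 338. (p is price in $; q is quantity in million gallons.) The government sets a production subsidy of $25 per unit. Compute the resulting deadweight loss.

Demand slope = (91.588 − 111.05)/(338 − 75) = −0.074, so p = 116.6 − 0.074q.
Supply slope = (101.484 − 83.6)/(338 − 75) = 0.068, so p = 78.5 + 0.068q.
Competitive equilibrium: 116.6 − 0.074q = 78.5 + 0.068q → q* = 268.3099, p* = 96.7451.
The subsidy lowers effective supply by 25: p = 53.5 + 0.068q.
New quantity: 116.6 − 0.074q = 53.5 + 0.068q → q' = 444.3662.
Overproduction Δq = 444.3662 − 268.3099 = 176.0563; wedge = subsidy = 25.
DWL = ½ × 176.0563 × 25 = $2200.70 million.

$2200.70 million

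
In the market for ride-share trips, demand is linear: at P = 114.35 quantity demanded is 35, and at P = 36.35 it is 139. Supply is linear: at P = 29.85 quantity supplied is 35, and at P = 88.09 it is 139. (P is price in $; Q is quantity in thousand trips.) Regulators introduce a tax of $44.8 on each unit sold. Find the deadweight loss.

$766.05 thousand

Demand slope = (36.35 − 114.35)/(139 − 35) = −0.75, so P = 140.6 − 0.75Q.
Supply slope = (88.09 − 29.85)/(139 − 35) = 0.56, so P = 10.25 + 0.56Q.
Competitive equilibrium: 140.6 − 0.75Q = 10.25 + 0.56Q → Q* = 99.5038, P* = 65.9721.
With the tax, the buyer price exceeds the seller price by 44.8: (140.6 − 0.75Q) − (10.25 + 0.56Q) = 44.8 → Q' = 65.3053.
ΔQ = 99.5038 − 65.3053 = 34.1985; the wedge equals the tax, 44.8.
Deadweight loss = ½ × 34.1985 × 44.8 = $766.05 thousand.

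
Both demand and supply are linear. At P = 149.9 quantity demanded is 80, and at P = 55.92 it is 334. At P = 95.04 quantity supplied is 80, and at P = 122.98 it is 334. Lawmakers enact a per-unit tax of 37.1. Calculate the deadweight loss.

1433.76

Demand slope = (55.92 − 149.9)/(334 − 80) = −0.37, so P = 179.5 − 0.37Q.
Supply slope = (122.98 − 95.04)/(334 − 80) = 0.11, so P = 86.24 + 0.11Q.
Competitive equilibrium: 179.5 − 0.37Q = 86.24 + 0.11Q → Q* = 194.2917, P* = 107.6121.
With the tax, the buyer price exceeds the seller price by 37.1: (179.5 − 0.37Q) − (86.24 + 0.11Q) = 37.1 → Q' = 117.
ΔQ = 194.2917 − 117 = 77.2917; the wedge equals the tax, 37.1.
The triangle = ½ × 77.2917 × 37.1 = 1433.76.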